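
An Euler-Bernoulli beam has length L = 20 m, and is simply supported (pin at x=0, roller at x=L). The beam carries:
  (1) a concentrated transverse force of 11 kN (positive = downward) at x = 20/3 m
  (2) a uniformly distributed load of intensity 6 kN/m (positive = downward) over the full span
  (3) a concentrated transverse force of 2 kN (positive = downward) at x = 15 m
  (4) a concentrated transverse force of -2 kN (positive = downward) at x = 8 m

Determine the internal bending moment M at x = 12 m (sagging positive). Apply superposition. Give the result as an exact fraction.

Load 1 — point force P=11 kN at a=20/3 m (b=L-a=40/3):
  M_1 = Pa(L-x)/L  [x>a] = 11·(20/3)·(20-12)/20 = 88/3 kN·m
Load 2 — uniform load w=6 kN/m over full span:
  M_2 = wx(L-x)/2 = 6·12·(20-12)/2 = 288 kN·m
Load 3 — point force P=2 kN at a=15 m (b=L-a=5):
  M_3 = Pbx/L  [x≤a] = 2·5·12/20 = 6 kN·m
Load 4 — point force P=-2 kN at a=8 m (b=L-a=12):
  M_4 = Pa(L-x)/L  [x>a] = (-2)·8·(20-12)/20 = -32/5 kN·m
Superposition: M = Σ M_i = 4754/15 kN·m ≈ 316.933333 kN·m

M(12) = 4754/15 kN·m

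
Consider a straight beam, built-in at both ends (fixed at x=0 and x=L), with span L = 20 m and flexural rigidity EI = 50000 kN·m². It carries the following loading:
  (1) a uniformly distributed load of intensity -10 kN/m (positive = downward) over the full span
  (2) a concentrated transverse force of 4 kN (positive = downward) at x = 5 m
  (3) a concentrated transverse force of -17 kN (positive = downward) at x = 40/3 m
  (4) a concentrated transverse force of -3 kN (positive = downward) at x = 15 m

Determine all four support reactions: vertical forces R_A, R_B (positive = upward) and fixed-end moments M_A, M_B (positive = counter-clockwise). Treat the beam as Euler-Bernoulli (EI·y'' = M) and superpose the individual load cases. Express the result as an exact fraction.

Load 1 — uniform load w=-10 kN/m over full span:
  R_A = wL/2 = (-10)·20/2 = -100 kN
  M_A = wL²/12 = (-10)·20²/12 = -1000/3 kN·m
  R_B = wL/2 = (-10)·20/2 = -100 kN
  M_B = -wL²/12 = -(-10)·20²/12 = 1000/3 kN·m
Load 2 — point force P=4 kN at a=5 m (b=L-a=15):
  R_A = Pb²(3a+b)/L³ = 4·15²·(3·5+15)/20³ = 27/8 kN
  M_A = Pab²/L² = 4·5·15²/20² = 45/4 kN·m
  R_B = Pa²(a+3b)/L³ = 4·5²·(5+3·15)/20³ = 5/8 kN
  M_B = -Pa²b/L² = -4·5²·15/20² = -15/4 kN·m
Load 3 — point force P=-17 kN at a=40/3 m (b=L-a=20/3):
  R_A = Pb²(3a+b)/L³ = (-17)·(20/3)²·(3·(40/3)+(20/3))/20³ = -119/27 kN
  M_A = Pab²/L² = (-17)·(40/3)·(20/3)²/20² = -680/27 kN·m
  R_B = Pa²(a+3b)/L³ = (-17)·(40/3)²·((40/3)+3·(20/3))/20³ = -340/27 kN
  M_B = -Pa²b/L² = -(-17)·(40/3)²·(20/3)/20² = 1360/27 kN·m
Load 4 — point force P=-3 kN at a=15 m (b=L-a=5):
  R_A = Pb²(3a+b)/L³ = (-3)·5²·(3·15+5)/20³ = -15/32 kN
  M_A = Pab²/L² = (-3)·15·5²/20² = -45/16 kN·m
  R_B = Pa²(a+3b)/L³ = (-3)·15²·(15+3·5)/20³ = -81/32 kN
  M_B = -Pa²b/L² = -(-3)·15²·5/20² = 135/16 kN·m
Superposition: R_A = -87697/864 kN, M_A = -151235/432 kN·m, R_B = -98927/864 kN, M_B = 167785/432 kN·m

R_A = -87697/864 kN, M_A = -151235/432 kN·m, R_B = -98927/864 kN, M_B = 167785/432 kN·m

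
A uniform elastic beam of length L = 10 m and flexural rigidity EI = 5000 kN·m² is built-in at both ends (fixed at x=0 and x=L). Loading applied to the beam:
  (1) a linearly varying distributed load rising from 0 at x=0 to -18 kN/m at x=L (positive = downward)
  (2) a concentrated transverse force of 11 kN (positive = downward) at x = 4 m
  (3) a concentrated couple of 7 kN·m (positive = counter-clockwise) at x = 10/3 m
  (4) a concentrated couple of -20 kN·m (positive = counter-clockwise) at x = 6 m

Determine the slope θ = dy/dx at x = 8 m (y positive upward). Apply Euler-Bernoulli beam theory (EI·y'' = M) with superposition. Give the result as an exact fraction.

Load 1 — triangular load w₀=-18 kN/m (0→w₀ over full span):
  θ_1 = -w₀(2x(L-x)(L-2x)(x+2L)+x²(L-x)²)/(120LEI) = -(-18)·(2·8·(10-8)·(10-2·8)·(8+2·10)+8²·(10-8)²)/(120·10·5000) = -48/3125 rad
Load 2 — point force P=11 kN at a=4 m (b=L-a=6):
  θ_2 = Pa²(L-x)(2bL-(3b+a)(L-x))/(2L³EI)  [x>a] = 11·4²·(10-8)·(2·6·10-(3·6+4)·(10-8))/(2·10³·5000) = 209/78125 rad
Load 3 — applied couple M₀=7 kN·m at a=10/3 m (b=L-a=20/3):
  θ_3 = (R_Ax²/2 - M_Ax - M₀(x-a))/EI  [x>a] with R_A=14/15, M_A=0 = ((14/15)·8²/2 - 0·8 - 7·(8-(10/3)))/5000 = -7/12500 rad
Load 4 — applied couple M₀=-20 kN·m at a=6 m (b=L-a=4):
  θ_4 = (R_Ax²/2 - M_Ax - M₀(x-a))/EI  [x>a] with R_A=-72/25, M_A=-32/5 = ((-72/25)·8²/2 - (-32/5)·8 - (-20)·(8-6))/5000 = -3/15625 rad
Superposition: θ = Σ θ_i = -4199/312500 rad ≈ -0.013437 rad

θ(8) = -4199/312500 rad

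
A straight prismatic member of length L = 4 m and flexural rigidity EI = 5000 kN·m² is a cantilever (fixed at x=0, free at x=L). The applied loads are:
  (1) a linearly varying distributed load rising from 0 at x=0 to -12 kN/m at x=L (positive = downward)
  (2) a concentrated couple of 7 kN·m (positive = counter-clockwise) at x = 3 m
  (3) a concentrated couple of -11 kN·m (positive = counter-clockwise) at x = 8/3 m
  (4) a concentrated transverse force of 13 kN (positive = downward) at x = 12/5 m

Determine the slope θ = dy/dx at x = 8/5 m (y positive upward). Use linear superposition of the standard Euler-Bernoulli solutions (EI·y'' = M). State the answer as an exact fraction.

Load 1 — triangular load w₀=-12 kN/m (0→w₀ over full span):
  θ_1 = (w₀Lx²/4-w₀L²x/3-w₀x⁴/(24L))/EI = ((-12)·4·(8/5)²/4-(-12)·4²·(8/5)/3-(-12)·(8/5)⁴/(24·4))/5000 = 5664/390625 rad
Load 2 — applied couple M₀=7 kN·m at a=3 m (b=L-a=1):
  θ_2 = M₀x/EI  [x≤a] = 7·(8/5)/5000 = 7/3125 rad
Load 3 — applied couple M₀=-11 kN·m at a=8/3 m (b=L-a=4/3):
  θ_3 = M₀x/EI  [x≤a] = (-11)·(8/5)/5000 = -11/3125 rad
Load 4 — point force P=13 kN at a=12/5 m (b=L-a=8/5):
  θ_4 = -Px(2a-x)/(2EI)  [x≤a] = -13·(8/5)·(2·(12/5)-(8/5))/(2·5000) = -104/15625 rad
Superposition: θ = Σ θ_i = 2564/390625 rad ≈ 0.006564 rad

θ(8/5) = 2564/390625 rad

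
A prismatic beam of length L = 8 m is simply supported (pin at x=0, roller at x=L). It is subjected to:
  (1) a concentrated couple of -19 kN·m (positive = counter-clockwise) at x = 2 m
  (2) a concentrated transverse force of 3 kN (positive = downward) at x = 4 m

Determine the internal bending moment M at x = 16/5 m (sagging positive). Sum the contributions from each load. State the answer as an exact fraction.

M(16/5) = 81/5 kN·m

Load 1 — applied couple M₀=-19 kN·m at a=2 m (b=L-a=6):
  M_1 = M₀x/L - M₀  [x>a] = (-19)·(16/5)/8 - (-19) = 57/5 kN·m
Load 2 — point force P=3 kN at a=4 m (b=L-a=4):
  M_2 = Pbx/L  [x≤a] = 3·4·(16/5)/8 = 24/5 kN·m
Superposition: M = Σ M_i = 81/5 kN·m ≈ 16.200000 kN·m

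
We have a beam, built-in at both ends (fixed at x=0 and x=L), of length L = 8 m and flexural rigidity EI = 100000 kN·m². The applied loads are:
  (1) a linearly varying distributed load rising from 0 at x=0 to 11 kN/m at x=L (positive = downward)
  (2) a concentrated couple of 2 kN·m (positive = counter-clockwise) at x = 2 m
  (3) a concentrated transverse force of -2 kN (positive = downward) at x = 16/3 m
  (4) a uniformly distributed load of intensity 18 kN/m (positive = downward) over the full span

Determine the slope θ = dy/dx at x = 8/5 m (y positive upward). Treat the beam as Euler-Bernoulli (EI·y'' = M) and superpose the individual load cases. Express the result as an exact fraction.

Load 1 — triangular load w₀=11 kN/m (0→w₀ over full span):
  θ_1 = -w₀(2x(L-x)(L-2x)(x+2L)+x²(L-x)²)/(120LEI) = -11·(2·(8/5)·(8-(8/5))·(8-2·(8/5))·((8/5)+2·8)+(8/5)²·(8-(8/5))²)/(120·8·100000) = -1232/5859375 rad
Load 2 — applied couple M₀=2 kN·m at a=2 m (b=L-a=6):
  θ_2 = (R_Ax²/2 - M_Ax)/EI  [x≤a] with R_A=9/32, M_A=-3/8 = ((9/32)·(8/5)²/2 - (-3/8)·(8/5))/100000 = 3/312500 rad
Load 3 — point force P=-2 kN at a=16/3 m (b=L-a=8/3):
  θ_3 = -Pb²x(2aL-(3a+b)x)/(2L³EI)  [x≤a] = -(-2)·(8/3)²·(8/5)·(2·(16/3)·8-(3·(16/3)+(8/3))·(8/5))/(2·8³·100000) = 26/2109375 rad
Load 4 — uniform load w=18 kN/m over full span:
  θ_4 = -wx(L-x)(L-2x)/(12EI) = -18·(8/5)·(8-(8/5))·(8-2·(8/5))/(12·100000) = -288/390625 rad
Superposition: θ = Σ θ_i = -195247/210937500 rad ≈ -0.000926 rad

θ(8/5) = -195247/210937500 rad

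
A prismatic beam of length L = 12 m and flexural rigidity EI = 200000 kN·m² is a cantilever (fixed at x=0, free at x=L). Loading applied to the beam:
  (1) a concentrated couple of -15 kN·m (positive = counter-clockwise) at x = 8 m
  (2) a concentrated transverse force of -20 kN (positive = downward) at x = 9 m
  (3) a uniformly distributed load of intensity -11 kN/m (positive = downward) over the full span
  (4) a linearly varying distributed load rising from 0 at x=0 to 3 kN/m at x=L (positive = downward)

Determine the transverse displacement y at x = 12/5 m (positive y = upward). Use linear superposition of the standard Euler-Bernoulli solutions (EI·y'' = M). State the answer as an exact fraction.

Load 1 — applied couple M₀=-15 kN·m at a=8 m (b=L-a=4):
  y_1 = M₀x²/(2EI)  [x≤a] = (-15)·(12/5)²/(2·200000) = -27/125000 m
Load 2 — point force P=-20 kN at a=9 m (b=L-a=3):
  y_2 = -Px²(3a-x)/(6EI)  [x≤a] = -(-20)·(12/5)²·(3·9-(12/5))/(6·200000) = 369/156250 m
Load 3 — uniform load w=-11 kN/m over full span:
  y_3 = -wx²(x²-4Lx+6L²)/(24EI) = -(-11)·(12/5)²·((12/5)²-4·12·(12/5)+6·12²)/(24·200000) = 38907/3906250 m
Load 4 — triangular load w₀=3 kN/m (0→w₀ over full span):
  y_4 = (w₀Lx³/12-w₀L²x²/6-w₀x⁵/(120L))/EI = (3·12·(12/5)³/12-3·12²·(12/5)²/6-3·(12/5)⁵/(120·12))/200000 = -182331/97656250 m
Superposition: y = Σ y_i = 3999501/390625000 m ≈ 0.010239 m

y(12/5) = 3999501/390625000 m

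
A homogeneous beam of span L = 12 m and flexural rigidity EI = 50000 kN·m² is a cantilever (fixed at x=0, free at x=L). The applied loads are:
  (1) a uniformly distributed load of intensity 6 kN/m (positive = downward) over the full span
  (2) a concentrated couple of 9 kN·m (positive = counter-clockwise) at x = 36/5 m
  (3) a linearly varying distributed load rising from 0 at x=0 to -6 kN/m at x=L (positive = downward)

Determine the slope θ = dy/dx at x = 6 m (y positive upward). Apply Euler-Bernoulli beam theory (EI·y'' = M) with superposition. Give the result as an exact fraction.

Load 1 — uniform load w=6 kN/m over full span:
  θ_1 = -wx(x²-3Lx+3L²)/(6EI) = -6·6·(6²-3·12·6+3·12²)/(6·50000) = -189/6250 rad
Load 2 — applied couple M₀=9 kN·m at a=36/5 m (b=L-a=24/5):
  θ_2 = M₀x/EI  [x≤a] = 9·6/50000 = 27/25000 rad
Load 3 — triangular load w₀=-6 kN/m (0→w₀ over full span):
  θ_3 = (w₀Lx²/4-w₀L²x/3-w₀x⁴/(24L))/EI = ((-6)·12·6²/4-(-6)·12²·6/3-(-6)·6⁴/(24·12))/50000 = 1107/50000 rad
Superposition: θ = Σ θ_i = -351/50000 rad ≈ -0.007020 rad

θ(6) = -351/50000 rad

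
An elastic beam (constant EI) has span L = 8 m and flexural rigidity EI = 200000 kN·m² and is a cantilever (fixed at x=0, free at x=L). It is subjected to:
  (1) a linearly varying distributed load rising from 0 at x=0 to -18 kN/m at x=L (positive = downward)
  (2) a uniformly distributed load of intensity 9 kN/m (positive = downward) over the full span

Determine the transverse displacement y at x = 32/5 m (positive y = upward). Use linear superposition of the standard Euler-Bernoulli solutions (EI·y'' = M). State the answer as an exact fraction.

y(32/5) = 375552/48828125 m

Load 1 — triangular load w₀=-18 kN/m (0→w₀ over full span):
  y_1 = (w₀Lx³/12-w₀L²x²/6-w₀x⁵/(120L))/EI = ((-18)·8·(32/5)³/12-(-18)·8²·(32/5)²/6-(-18)·(32/5)⁵/(120·8))/200000 = 1201152/48828125 m
Load 2 — uniform load w=9 kN/m over full span:
  y_2 = -wx²(x²-4Lx+6L²)/(24EI) = -9·(32/5)²·((32/5)²-4·8·(32/5)+6·8²)/(24·200000) = -33024/1953125 m
Superposition: y = Σ y_i = 375552/48828125 m ≈ 0.007691 m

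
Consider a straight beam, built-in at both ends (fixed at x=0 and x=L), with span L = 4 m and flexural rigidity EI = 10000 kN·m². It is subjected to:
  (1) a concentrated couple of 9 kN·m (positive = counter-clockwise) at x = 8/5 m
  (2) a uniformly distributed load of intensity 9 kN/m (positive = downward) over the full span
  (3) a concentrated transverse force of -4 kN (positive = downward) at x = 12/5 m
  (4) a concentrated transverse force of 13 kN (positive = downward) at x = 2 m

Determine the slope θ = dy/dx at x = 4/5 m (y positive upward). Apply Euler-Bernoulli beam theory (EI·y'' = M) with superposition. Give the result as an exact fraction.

θ(4/5) = -10589/15625000 rad

Load 1 — applied couple M₀=9 kN·m at a=8/5 m (b=L-a=12/5):
  θ_1 = (R_Ax²/2 - M_Ax)/EI  [x≤a] with R_A=81/25, M_A=27/25 = ((81/25)·(4/5)²/2 - (27/25)·(4/5))/10000 = 27/1562500 rad
Load 2 — uniform load w=9 kN/m over full span:
  θ_2 = -wx(L-x)(L-2x)/(12EI) = -9·(4/5)·(4-(4/5))·(4-2·(4/5))/(12·10000) = -36/78125 rad
Load 3 — point force P=-4 kN at a=12/5 m (b=L-a=8/5):
  θ_3 = -Pb²x(2aL-(3a+b)x)/(2L³EI)  [x≤a] = -(-4)·(8/5)²·(4/5)·(2·(12/5)·4-(3·(12/5)+(8/5))·(4/5))/(2·4³·10000) = 152/1953125 rad
Load 4 — point force P=13 kN at a=2 m (b=L-a=2):
  θ_4 = -Pb²x(2aL-(3a+b)x)/(2L³EI)  [x≤a] = -13·2²·(4/5)·(2·2·4-(3·2+2)·(4/5))/(2·4³·10000) = -39/125000 rad
Superposition: θ = Σ θ_i = -10589/15625000 rad ≈ -0.000678 rad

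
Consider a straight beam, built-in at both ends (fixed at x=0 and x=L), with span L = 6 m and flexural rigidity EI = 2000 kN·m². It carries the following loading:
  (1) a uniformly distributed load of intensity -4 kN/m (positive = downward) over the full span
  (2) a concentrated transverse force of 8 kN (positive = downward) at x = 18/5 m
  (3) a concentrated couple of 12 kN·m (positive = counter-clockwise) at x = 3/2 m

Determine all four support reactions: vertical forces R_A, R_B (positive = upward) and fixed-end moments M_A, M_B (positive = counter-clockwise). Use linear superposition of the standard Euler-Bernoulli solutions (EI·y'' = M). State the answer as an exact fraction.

R_A = -3467/500 kN, M_A = -4821/500 kN·m, R_B = -4533/500 kN, M_B = 4419/500 kN·m

Load 1 — uniform load w=-4 kN/m over full span:
  R_A = wL/2 = (-4)·6/2 = -12 kN
  M_A = wL²/12 = (-4)·6²/12 = -12 kN·m
  R_B = wL/2 = (-4)·6/2 = -12 kN
  M_B = -wL²/12 = -(-4)·6²/12 = 12 kN·m
Load 2 — point force P=8 kN at a=18/5 m (b=L-a=12/5):
  R_A = Pb²(3a+b)/L³ = 8·(12/5)²·(3·(18/5)+(12/5))/6³ = 352/125 kN
  M_A = Pab²/L² = 8·(18/5)·(12/5)²/6² = 576/125 kN·m
  R_B = Pa²(a+3b)/L³ = 8·(18/5)²·((18/5)+3·(12/5))/6³ = 648/125 kN
  M_B = -Pa²b/L² = -8·(18/5)²·(12/5)/6² = -864/125 kN·m
Load 3 — applied couple M₀=12 kN·m at a=3/2 m (b=L-a=9/2):
  R_A = 6M₀ab/L³ = 6·12·(3/2)·(9/2)/6³ = 9/4 kN
  M_A = M₀b(2a-b)/L² = 12·(9/2)·(2·(3/2)-(9/2))/6² = -9/4 kN·m
  R_B = -6M₀ab/L³ = -6·12·(3/2)·(9/2)/6³ = -9/4 kN
  M_B = M₀a(2b-a)/L² = 12·(3/2)·(2·(9/2)-(3/2))/6² = 15/4 kN·m
Superposition: R_A = -3467/500 kN, M_A = -4821/500 kN·m, R_B = -4533/500 kN, M_B = 4419/500 kN·m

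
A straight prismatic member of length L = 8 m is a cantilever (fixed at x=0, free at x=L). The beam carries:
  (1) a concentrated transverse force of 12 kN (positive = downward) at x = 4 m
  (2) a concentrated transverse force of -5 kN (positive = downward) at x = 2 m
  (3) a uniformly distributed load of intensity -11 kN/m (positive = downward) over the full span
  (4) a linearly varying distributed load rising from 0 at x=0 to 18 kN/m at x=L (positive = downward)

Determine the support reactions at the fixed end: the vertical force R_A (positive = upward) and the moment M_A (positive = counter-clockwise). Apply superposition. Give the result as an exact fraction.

R_A = -9 kN, M_A = 70 kN·m

Load 1 — point force P=12 kN at a=4 m (b=L-a=4):
  R_A = P = 12 kN
  M_A = Pa = 12·4 = 48 kN·m
Load 2 — point force P=-5 kN at a=2 m (b=L-a=6):
  R_A = P = (-5) = -5 kN
  M_A = Pa = (-5)·2 = -10 kN·m
Load 3 — uniform load w=-11 kN/m over full span:
  R_A = wL = (-11)·8 = -88 kN
  M_A = wL²/2 = (-11)·8²/2 = -352 kN·m
Load 4 — triangular load w₀=18 kN/m (0→w₀ over full span):
  R_A = w₀L/2 = 18·8/2 = 72 kN
  M_A = w₀L²/3 = 18·8²/3 = 384 kN·m
Superposition: R_A = -9 kN, M_A = 70 kN·m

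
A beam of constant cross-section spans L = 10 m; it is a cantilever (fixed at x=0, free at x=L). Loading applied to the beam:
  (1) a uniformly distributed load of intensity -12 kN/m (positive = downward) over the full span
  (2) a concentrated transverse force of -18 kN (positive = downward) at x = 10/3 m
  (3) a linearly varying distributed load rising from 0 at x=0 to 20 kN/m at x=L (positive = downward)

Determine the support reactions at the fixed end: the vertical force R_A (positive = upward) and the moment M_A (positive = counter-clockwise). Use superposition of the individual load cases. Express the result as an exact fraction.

Load 1 — uniform load w=-12 kN/m over full span:
  R_A = wL = (-12)·10 = -120 kN
  M_A = wL²/2 = (-12)·10²/2 = -600 kN·m
Load 2 — point force P=-18 kN at a=10/3 m (b=L-a=20/3):
  R_A = P = (-18) = -18 kN
  M_A = Pa = (-18)·(10/3) = -60 kN·m
Load 3 — triangular load w₀=20 kN/m (0→w₀ over full span):
  R_A = w₀L/2 = 20·10/2 = 100 kN
  M_A = w₀L²/3 = 20·10²/3 = 2000/3 kN·m
Superposition: R_A = -38 kN, M_A = 20/3 kN·m

R_A = -38 kN, M_A = 20/3 kN·m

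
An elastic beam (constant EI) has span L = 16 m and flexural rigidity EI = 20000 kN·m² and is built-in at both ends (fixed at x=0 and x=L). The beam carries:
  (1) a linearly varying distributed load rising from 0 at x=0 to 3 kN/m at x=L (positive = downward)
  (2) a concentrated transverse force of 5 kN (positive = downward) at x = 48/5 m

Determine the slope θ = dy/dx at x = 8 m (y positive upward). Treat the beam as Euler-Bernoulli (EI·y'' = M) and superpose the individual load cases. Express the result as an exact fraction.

θ(8) = -9/15625 rad

Load 1 — triangular load w₀=3 kN/m (0→w₀ over full span):
  θ_1 = -w₀(2x(L-x)(L-2x)(x+2L)+x²(L-x)²)/(120LEI) = -3·(2·8·(16-8)·(16-2·8)·(8+2·16)+8²·(16-8)²)/(120·16·20000) = -1/3125 rad
Load 2 — point force P=5 kN at a=48/5 m (b=L-a=32/5):
  θ_2 = -Pb²x(2aL-(3a+b)x)/(2L³EI)  [x≤a] = -5·(32/5)²·8·(2·(48/5)·16-(3·(48/5)+(32/5))·8)/(2·16³·20000) = -4/15625 rad
Superposition: θ = Σ θ_i = -9/15625 rad ≈ -0.000576 rad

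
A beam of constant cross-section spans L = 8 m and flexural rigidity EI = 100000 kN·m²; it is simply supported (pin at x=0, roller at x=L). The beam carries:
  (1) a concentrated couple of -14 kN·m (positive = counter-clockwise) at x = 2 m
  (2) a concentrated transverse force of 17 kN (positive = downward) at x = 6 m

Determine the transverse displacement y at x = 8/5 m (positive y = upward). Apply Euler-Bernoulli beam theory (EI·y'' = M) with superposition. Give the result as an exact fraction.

y(8/5) = -407/468750 m

Load 1 — applied couple M₀=-14 kN·m at a=2 m (b=L-a=6):
  y_1 = (M₀x³/(6L)+C₁x)/EI  [x≤a] with C₁=M₀(3b²-L²)/(6L)=-77/6 = ((-14)·(8/5)³/(6·8)+(-77/6)·(8/5))/100000 = -679/3125000 m
Load 2 — point force P=17 kN at a=6 m (b=L-a=2):
  y_2 = -Pbx(L²-b²-x²)/(6LEI)  [x≤a] = -17·2·(8/5)·(8²-2²-(8/5)²)/(6·8·100000) = -6103/9375000 m
Superposition: y = Σ y_i = -407/468750 m ≈ -0.000868 m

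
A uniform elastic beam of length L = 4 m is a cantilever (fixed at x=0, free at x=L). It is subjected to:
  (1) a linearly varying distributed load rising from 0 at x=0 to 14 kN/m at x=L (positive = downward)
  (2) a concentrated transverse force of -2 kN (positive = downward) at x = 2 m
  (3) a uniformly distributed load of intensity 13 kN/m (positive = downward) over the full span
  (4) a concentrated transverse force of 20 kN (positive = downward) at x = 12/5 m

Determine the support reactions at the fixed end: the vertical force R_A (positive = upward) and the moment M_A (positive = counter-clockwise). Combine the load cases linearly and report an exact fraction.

R_A = 98 kN, M_A = 668/3 kN·m

Load 1 — triangular load w₀=14 kN/m (0→w₀ over full span):
  R_A = w₀L/2 = 14·4/2 = 28 kN
  M_A = w₀L²/3 = 14·4²/3 = 224/3 kN·m
Load 2 — point force P=-2 kN at a=2 m (b=L-a=2):
  R_A = P = (-2) = -2 kN
  M_A = Pa = (-2)·2 = -4 kN·m
Load 3 — uniform load w=13 kN/m over full span:
  R_A = wL = 13·4 = 52 kN
  M_A = wL²/2 = 13·4²/2 = 104 kN·m
Load 4 — point force P=20 kN at a=12/5 m (b=L-a=8/5):
  R_A = P = 20 kN
  M_A = Pa = 20·(12/5) = 48 kN·m
Superposition: R_A = 98 kN, M_A = 668/3 kN·m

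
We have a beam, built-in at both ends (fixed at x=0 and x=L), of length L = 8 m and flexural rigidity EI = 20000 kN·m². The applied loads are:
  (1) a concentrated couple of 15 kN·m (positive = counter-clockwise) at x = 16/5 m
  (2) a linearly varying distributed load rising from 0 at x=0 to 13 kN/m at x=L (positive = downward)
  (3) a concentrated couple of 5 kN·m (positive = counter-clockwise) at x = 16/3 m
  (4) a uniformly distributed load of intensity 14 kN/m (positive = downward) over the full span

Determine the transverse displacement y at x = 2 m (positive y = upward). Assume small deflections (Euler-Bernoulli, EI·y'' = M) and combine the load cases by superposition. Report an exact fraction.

y(2) = -10919/1800000 m

Load 1 — applied couple M₀=15 kN·m at a=16/5 m (b=L-a=24/5):
  y_1 = (R_Ax³/6 - M_Ax²/2)/EI  [x≤a] with R_A=27/10, M_A=9/5 = ((27/10)·2³/6 - (9/5)·2²/2)/20000 = 0 m
Load 2 — triangular load w₀=13 kN/m (0→w₀ over full span):
  y_2 = -w₀x²(L-x)²(x+2L)/(120LEI) = -13·2²·(8-2)²·(2+2·8)/(120·8·20000) = -351/200000 m
Load 3 — applied couple M₀=5 kN·m at a=16/3 m (b=L-a=8/3):
  y_3 = (R_Ax³/6 - M_Ax²/2)/EI  [x≤a] with R_A=5/6, M_A=5/3 = ((5/6)·2³/6 - (5/3)·2²/2)/20000 = -1/9000 m
Load 4 — uniform load w=14 kN/m over full span:
  y_4 = -wx²(L-x)²/(24EI) = -14·2²·(8-2)²/(24·20000) = -21/5000 m
Superposition: y = Σ y_i = -10919/1800000 m ≈ -0.006066 m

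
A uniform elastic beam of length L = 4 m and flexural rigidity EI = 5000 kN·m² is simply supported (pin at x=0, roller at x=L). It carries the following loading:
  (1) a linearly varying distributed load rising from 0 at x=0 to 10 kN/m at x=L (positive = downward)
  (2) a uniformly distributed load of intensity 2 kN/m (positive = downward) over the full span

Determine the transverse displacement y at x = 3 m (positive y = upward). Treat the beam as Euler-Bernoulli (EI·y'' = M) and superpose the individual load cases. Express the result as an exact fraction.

y(3) = -823/240000 m

Load 1 — triangular load w₀=10 kN/m (0→w₀ over full span):
  y_1 = -w₀x(7L⁴-10L²x²+3x⁴)/(360LEI) = -10·3·(7·4⁴-10·4²·3²+3·3⁴)/(360·4·5000) = -119/48000 m
Load 2 — uniform load w=2 kN/m over full span:
  y_2 = -wx(L³-2Lx²+x³)/(24EI) = -2·3·(4³-2·4·3²+3³)/(24·5000) = -19/20000 m
Superposition: y = Σ y_i = -823/240000 m ≈ -0.003429 m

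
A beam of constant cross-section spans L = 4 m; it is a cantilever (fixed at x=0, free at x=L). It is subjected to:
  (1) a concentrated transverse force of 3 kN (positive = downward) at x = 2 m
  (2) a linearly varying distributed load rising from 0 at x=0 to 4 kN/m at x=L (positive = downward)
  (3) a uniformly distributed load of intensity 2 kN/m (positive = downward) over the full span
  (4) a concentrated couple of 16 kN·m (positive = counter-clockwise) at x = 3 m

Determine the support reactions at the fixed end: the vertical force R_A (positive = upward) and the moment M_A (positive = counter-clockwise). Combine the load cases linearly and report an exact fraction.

Load 1 — point force P=3 kN at a=2 m (b=L-a=2):
  R_A = P = 3 kN
  M_A = Pa = 3·2 = 6 kN·m
Load 2 — triangular load w₀=4 kN/m (0→w₀ over full span):
  R_A = w₀L/2 = 4·4/2 = 8 kN
  M_A = w₀L²/3 = 4·4²/3 = 64/3 kN·m
Load 3 — uniform load w=2 kN/m over full span:
  R_A = wL = 2·4 = 8 kN
  M_A = wL²/2 = 2·4²/2 = 16 kN·m
Load 4 — applied couple M₀=16 kN·m at a=3 m (b=L-a=1):
  R_A = 0 kN
  M_A = -M₀ = -16 kN·m
Superposition: R_A = 19 kN, M_A = 82/3 kN·m

R_A = 19 kN, M_A = 82/3 kN·m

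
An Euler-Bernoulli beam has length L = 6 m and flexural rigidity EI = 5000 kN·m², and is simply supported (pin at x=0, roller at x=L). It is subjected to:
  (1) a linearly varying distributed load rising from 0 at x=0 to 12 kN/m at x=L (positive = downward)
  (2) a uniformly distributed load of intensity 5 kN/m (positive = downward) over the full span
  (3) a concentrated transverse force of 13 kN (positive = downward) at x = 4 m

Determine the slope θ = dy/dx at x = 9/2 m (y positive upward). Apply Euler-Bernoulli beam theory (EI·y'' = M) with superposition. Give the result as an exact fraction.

Load 1 — triangular load w₀=12 kN/m (0→w₀ over full span):
  θ_1 = -w₀(7L⁴-30L²x²+15x⁴)/(360LEI) = -12·(7·6⁴-30·6²·(9/2)²+15·(9/2)⁴)/(360·6·5000) = 11817/1600000 rad
Load 2 — uniform load w=5 kN/m over full span:
  θ_2 = -w(L³-6Lx²+4x³)/(24EI) = -5·(6³-6·6·(9/2)²+4·(9/2)³)/(24·5000) = 99/16000 rad
Load 3 — point force P=13 kN at a=4 m (b=L-a=2):
  θ_3 = -Pa(2L²-6Lx+3x²+a²)/(6LEI)  [x>a] = -13·4·(2·6²-6·6·(9/2)+3·(9/2)²+4²)/(6·6·5000) = 689/180000 rad
Superposition: θ = Σ θ_i = 250573/14400000 rad ≈ 0.017401 rad

θ(9/2) = 250573/14400000 rad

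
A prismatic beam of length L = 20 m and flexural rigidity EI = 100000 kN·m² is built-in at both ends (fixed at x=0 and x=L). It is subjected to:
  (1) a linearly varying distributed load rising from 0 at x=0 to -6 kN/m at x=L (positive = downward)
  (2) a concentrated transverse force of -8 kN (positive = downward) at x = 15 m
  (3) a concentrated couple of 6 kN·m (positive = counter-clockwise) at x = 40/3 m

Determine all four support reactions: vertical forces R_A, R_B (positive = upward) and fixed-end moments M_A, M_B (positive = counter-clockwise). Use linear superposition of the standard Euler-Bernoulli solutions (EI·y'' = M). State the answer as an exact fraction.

R_A = -377/20 kN, M_A = -171/2 kN·m, R_B = -983/20 kN, M_B = 285/2 kN·m

Load 1 — triangular load w₀=-6 kN/m (0→w₀ over full span):
  R_A = 3w₀L/20 = 3·(-6)·20/20 = -18 kN
  M_A = w₀L²/30 = (-6)·20²/30 = -80 kN·m
  R_B = 7w₀L/20 = 7·(-6)·20/20 = -42 kN
  M_B = -w₀L²/20 = -(-6)·20²/20 = 120 kN·m
Load 2 — point force P=-8 kN at a=15 m (b=L-a=5):
  R_A = Pb²(3a+b)/L³ = (-8)·5²·(3·15+5)/20³ = -5/4 kN
  M_A = Pab²/L² = (-8)·15·5²/20² = -15/2 kN·m
  R_B = Pa²(a+3b)/L³ = (-8)·15²·(15+3·5)/20³ = -27/4 kN
  M_B = -Pa²b/L² = -(-8)·15²·5/20² = 45/2 kN·m
Load 3 — applied couple M₀=6 kN·m at a=40/3 m (b=L-a=20/3):
  R_A = 6M₀ab/L³ = 6·6·(40/3)·(20/3)/20³ = 2/5 kN
  M_A = M₀b(2a-b)/L² = 6·(20/3)·(2·(40/3)-(20/3))/20² = 2 kN·m
  R_B = -6M₀ab/L³ = -6·6·(40/3)·(20/3)/20³ = -2/5 kN
  M_B = M₀a(2b-a)/L² = 6·(40/3)·(2·(20/3)-(40/3))/20² = 0 kN·m
Superposition: R_A = -377/20 kN, M_A = -171/2 kN·m, R_B = -983/20 kN, M_B = 285/2 kN·m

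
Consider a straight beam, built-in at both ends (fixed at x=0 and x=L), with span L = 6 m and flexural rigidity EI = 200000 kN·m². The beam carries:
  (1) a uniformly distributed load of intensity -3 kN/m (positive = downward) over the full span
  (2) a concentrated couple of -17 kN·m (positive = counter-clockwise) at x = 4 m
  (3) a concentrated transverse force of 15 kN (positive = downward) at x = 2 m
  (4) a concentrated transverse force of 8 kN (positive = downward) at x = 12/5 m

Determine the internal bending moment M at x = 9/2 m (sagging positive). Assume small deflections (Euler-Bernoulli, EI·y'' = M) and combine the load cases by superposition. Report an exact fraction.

M(9/2) = 9973/3000 kN·m

Load 1 — uniform load w=-3 kN/m over full span:
  M_1 = wLx/2 - wL²/12 - wx²/2 = (-3)·6·(9/2)/2 - (-3)·6²/12 - (-3)·(9/2)²/2 = -9/8 kN·m
Load 2 — applied couple M₀=-17 kN·m at a=4 m (b=L-a=2):
  M_2 = R_Ax - M_A - M₀  [x>a] with R_A=-34/9, M_A=-17/3 = (-34/9)·(9/2) - (-17/3) - (-17) = 17/3 kN·m
Load 3 — point force P=15 kN at a=2 m (b=L-a=4):
  M_3 = Pa²(a+3b)(L-x)/L³ - Pa²b/L²  [x>a] = 15·2²·(2+3·4)·(6-(9/2))/6³ - 15·2²·4/6² = -5/6 kN·m
Load 4 — point force P=8 kN at a=12/5 m (b=L-a=18/5):
  M_4 = Pa²(a+3b)(L-x)/L³ - Pa²b/L²  [x>a] = 8·(12/5)²·((12/5)+3·(18/5))·(6-(9/2))/6³ - 8·(12/5)²·(18/5)/6² = -48/125 kN·m
Superposition: M = Σ M_i = 9973/3000 kN·m ≈ 3.324333 kN·m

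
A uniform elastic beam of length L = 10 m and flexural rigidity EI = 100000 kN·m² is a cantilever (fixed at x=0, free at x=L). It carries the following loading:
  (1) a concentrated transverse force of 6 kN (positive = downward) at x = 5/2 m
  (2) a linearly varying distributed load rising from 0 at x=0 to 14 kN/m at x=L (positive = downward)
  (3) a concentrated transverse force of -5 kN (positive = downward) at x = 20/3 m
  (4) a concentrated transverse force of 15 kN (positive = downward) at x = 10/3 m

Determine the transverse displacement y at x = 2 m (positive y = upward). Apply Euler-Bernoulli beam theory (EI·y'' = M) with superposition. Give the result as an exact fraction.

Load 1 — point force P=6 kN at a=5/2 m (b=L-a=15/2):
  y_1 = -Px²(3a-x)/(6EI)  [x≤a] = -6·2²·(3·(5/2)-2)/(6·100000) = -11/50000 m
Load 2 — triangular load w₀=14 kN/m (0→w₀ over full span):
  y_2 = (w₀Lx³/12-w₀L²x²/6-w₀x⁵/(120L))/EI = (14·10·2³/12-14·10²·2²/6-14·2⁵/(120·10))/100000 = -15757/1875000 m
Load 3 — point force P=-5 kN at a=20/3 m (b=L-a=10/3):
  y_3 = -Px²(3a-x)/(6EI)  [x≤a] = -(-5)·2²·(3·(20/3)-2)/(6·100000) = 3/5000 m
Load 4 — point force P=15 kN at a=10/3 m (b=L-a=20/3):
  y_4 = -Px²(3a-x)/(6EI)  [x≤a] = -15·2²·(3·(10/3)-2)/(6·100000) = -1/1250 m
Superposition: y = Σ y_i = -33089/3750000 m ≈ -0.008824 m

y(2) = -33089/3750000 m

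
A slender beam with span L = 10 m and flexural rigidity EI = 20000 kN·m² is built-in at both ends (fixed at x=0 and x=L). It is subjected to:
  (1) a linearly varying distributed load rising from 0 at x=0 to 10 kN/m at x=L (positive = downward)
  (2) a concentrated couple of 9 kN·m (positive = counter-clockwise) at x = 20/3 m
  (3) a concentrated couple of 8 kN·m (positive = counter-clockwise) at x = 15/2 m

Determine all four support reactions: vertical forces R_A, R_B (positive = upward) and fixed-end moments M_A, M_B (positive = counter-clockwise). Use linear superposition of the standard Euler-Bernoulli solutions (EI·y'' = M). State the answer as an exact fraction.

R_A = 171/10 kN, M_A = 233/6 kN·m, R_B = 329/10 kN, M_B = -103/2 kN·m

Load 1 — triangular load w₀=10 kN/m (0→w₀ over full span):
  R_A = 3w₀L/20 = 3·10·10/20 = 15 kN
  M_A = w₀L²/30 = 10·10²/30 = 100/3 kN·m
  R_B = 7w₀L/20 = 7·10·10/20 = 35 kN
  M_B = -w₀L²/20 = -10·10²/20 = -50 kN·m
Load 2 — applied couple M₀=9 kN·m at a=20/3 m (b=L-a=10/3):
  R_A = 6M₀ab/L³ = 6·9·(20/3)·(10/3)/10³ = 6/5 kN
  M_A = M₀b(2a-b)/L² = 9·(10/3)·(2·(20/3)-(10/3))/10² = 3 kN·m
  R_B = -6M₀ab/L³ = -6·9·(20/3)·(10/3)/10³ = -6/5 kN
  M_B = M₀a(2b-a)/L² = 9·(20/3)·(2·(10/3)-(20/3))/10² = 0 kN·m
Load 3 — applied couple M₀=8 kN·m at a=15/2 m (b=L-a=5/2):
  R_A = 6M₀ab/L³ = 6·8·(15/2)·(5/2)/10³ = 9/10 kN
  M_A = M₀b(2a-b)/L² = 8·(5/2)·(2·(15/2)-(5/2))/10² = 5/2 kN·m
  R_B = -6M₀ab/L³ = -6·8·(15/2)·(5/2)/10³ = -9/10 kN
  M_B = M₀a(2b-a)/L² = 8·(15/2)·(2·(5/2)-(15/2))/10² = -3/2 kN·m
Superposition: R_A = 171/10 kN, M_A = 233/6 kN·m, R_B = 329/10 kN, M_B = -103/2 kN·m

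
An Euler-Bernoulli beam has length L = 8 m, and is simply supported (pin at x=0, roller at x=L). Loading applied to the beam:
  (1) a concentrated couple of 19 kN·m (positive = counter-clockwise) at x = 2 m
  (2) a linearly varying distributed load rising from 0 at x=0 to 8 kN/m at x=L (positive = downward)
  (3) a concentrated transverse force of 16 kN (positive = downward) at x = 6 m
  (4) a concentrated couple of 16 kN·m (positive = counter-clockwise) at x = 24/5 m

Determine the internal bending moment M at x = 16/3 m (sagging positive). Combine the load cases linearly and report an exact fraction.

Load 1 — applied couple M₀=19 kN·m at a=2 m (b=L-a=6):
  M_1 = M₀x/L - M₀  [x>a] = 19·(16/3)/8 - 19 = -19/3 kN·m
Load 2 — triangular load w₀=8 kN/m (0→w₀ over full span):
  M_2 = w₀Lx/6 - w₀x³/(6L) = 8·8·(16/3)/6 - 8·(16/3)³/(6·8) = 2560/81 kN·m
Load 3 — point force P=16 kN at a=6 m (b=L-a=2):
  M_3 = Pbx/L  [x≤a] = 16·2·(16/3)/8 = 64/3 kN·m
Load 4 — applied couple M₀=16 kN·m at a=24/5 m (b=L-a=16/5):
  M_4 = M₀x/L - M₀  [x>a] = 16·(16/3)/8 - 16 = -16/3 kN·m
Superposition: M = Σ M_i = 3343/81 kN·m ≈ 41.271605 kN·m

M(16/3) = 3343/81 kN·m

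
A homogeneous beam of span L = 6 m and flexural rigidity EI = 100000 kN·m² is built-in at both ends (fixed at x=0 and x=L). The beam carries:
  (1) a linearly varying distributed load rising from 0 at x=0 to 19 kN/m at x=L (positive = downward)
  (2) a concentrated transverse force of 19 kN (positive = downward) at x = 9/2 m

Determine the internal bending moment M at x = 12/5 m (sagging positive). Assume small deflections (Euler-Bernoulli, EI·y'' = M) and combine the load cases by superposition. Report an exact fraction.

M(12/5) = 50901/4000 kN·m

Load 1 — triangular load w₀=19 kN/m (0→w₀ over full span):
  M_1 = 3w₀Lx/20 - w₀L²/30 - w₀x³/(6L) = 3·19·6·(12/5)/20 - 19·6²/30 - 19·(12/5)³/(6·6) = 1368/125 kN·m
Load 2 — point force P=19 kN at a=9/2 m (b=L-a=3/2):
  M_2 = Pb²(3a+b)x/L³ - Pab²/L²  [x≤a] = 19·(3/2)²·(3·(9/2)+(3/2))·(12/5)/6³ - 19·(9/2)·(3/2)²/6² = 57/32 kN·m
Superposition: M = Σ M_i = 50901/4000 kN·m ≈ 12.725250 kN·m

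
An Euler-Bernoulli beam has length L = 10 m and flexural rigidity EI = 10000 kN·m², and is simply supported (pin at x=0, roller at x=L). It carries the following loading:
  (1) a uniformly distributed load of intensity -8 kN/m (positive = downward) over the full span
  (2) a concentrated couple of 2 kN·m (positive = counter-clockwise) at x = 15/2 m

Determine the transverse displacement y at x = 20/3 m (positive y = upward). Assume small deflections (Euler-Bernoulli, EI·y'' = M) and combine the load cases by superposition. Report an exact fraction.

Load 1 — uniform load w=-8 kN/m over full span:
  y_1 = -wx(L³-2Lx²+x³)/(24EI) = -(-8)·(20/3)·(10³-2·10·(20/3)²+(20/3)³)/(24·10000) = 22/243 m
Load 2 — applied couple M₀=2 kN·m at a=15/2 m (b=L-a=5/2):
  y_2 = (M₀x³/(6L)+C₁x)/EI  [x≤a] with C₁=M₀(3b²-L²)/(6L)=-65/24 = (2·(20/3)³/(6·10)+(-65/24)·(20/3))/10000 = -53/64800 m
Superposition: y = Σ y_i = 17441/194400 m ≈ 0.089717 m

y(20/3) = 17441/194400 m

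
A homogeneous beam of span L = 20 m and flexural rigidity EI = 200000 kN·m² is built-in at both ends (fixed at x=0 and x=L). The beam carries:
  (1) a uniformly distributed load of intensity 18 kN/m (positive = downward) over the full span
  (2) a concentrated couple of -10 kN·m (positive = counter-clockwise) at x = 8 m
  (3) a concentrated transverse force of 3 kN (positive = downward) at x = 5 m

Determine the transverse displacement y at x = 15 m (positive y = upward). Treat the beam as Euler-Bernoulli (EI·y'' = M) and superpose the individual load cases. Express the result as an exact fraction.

y(15) = -10929/512000 m

Load 1 — uniform load w=18 kN/m over full span:
  y_1 = -wx²(L-x)²/(24EI) = -18·15²·(20-15)²/(24·200000) = -27/1280 m
Load 2 — applied couple M₀=-10 kN·m at a=8 m (b=L-a=12):
  y_2 = (R_Ax³/6 - M_Ax²/2 - M₀(x-a)²/2)/EI  [x>a] with R_A=-18/25, M_A=-6/5 = ((-18/25)·15³/6 - (-6/5)·15²/2 - (-10)·(15-8)²/2)/200000 = -1/8000 m
Load 3 — point force P=3 kN at a=5 m (b=L-a=15):
  y_3 = -Pa²(L-x)²(3bL-(3b+a)(L-x))/(6L³EI)  [x>a] = -3·5²·(20-15)²·(3·15·20-(3·15+5)·(20-15))/(6·20³·200000) = -13/102400 m
Superposition: y = Σ y_i = -10929/512000 m ≈ -0.021346 m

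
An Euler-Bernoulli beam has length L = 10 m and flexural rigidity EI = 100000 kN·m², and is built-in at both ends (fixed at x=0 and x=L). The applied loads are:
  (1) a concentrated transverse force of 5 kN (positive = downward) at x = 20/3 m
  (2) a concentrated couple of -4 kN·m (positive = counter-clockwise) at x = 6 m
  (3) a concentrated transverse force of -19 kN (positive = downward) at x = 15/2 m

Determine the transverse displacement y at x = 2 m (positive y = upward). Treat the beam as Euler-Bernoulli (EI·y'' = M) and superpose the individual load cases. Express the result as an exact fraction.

Load 1 — point force P=5 kN at a=20/3 m (b=L-a=10/3):
  y_1 = -Pb²x²(3aL-(3a+b)x)/(6L³EI)  [x≤a] = -5·(10/3)²·2²·(3·(20/3)·10-(3·(20/3)+(10/3))·2)/(6·10³·100000) = -23/405000 m
Load 2 — applied couple M₀=-4 kN·m at a=6 m (b=L-a=4):
  y_2 = (R_Ax³/6 - M_Ax²/2)/EI  [x≤a] with R_A=-72/125, M_A=-32/25 = ((-72/125)·2³/6 - (-32/25)·2²/2)/100000 = 7/390625 m
Load 3 — point force P=-19 kN at a=15/2 m (b=L-a=5/2):
  y_3 = -Pb²x²(3aL-(3a+b)x)/(6L³EI)  [x≤a] = -(-19)·(5/2)²·2²·(3·(15/2)·10-(3·(15/2)+(5/2))·2)/(6·10³·100000) = 133/960000 m
Superposition: y = Σ y_i = 1614679/16200000000 m ≈ 0.000100 m

y(2) = 1614679/16200000000 m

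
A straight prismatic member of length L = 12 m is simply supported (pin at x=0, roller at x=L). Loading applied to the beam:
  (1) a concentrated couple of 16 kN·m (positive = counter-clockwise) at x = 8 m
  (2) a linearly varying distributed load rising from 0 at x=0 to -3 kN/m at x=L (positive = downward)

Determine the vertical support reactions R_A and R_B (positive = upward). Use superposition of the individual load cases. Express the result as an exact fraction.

R_A = -14/3 kN, R_B = -40/3 kN

Load 1 — applied couple M₀=16 kN·m at a=8 m (b=L-a=4):
  R_A = M₀/L = 16/12 = 4/3 kN
  R_B = -M₀/L = -16/12 = -4/3 kN
Load 2 — triangular load w₀=-3 kN/m (0→w₀ over full span):
  R_A = w₀L/6 = (-3)·12/6 = -6 kN
  R_B = w₀L/3 = (-3)·12/3 = -12 kN
Superposition: R_A = -14/3 kN, R_B = -40/3 kN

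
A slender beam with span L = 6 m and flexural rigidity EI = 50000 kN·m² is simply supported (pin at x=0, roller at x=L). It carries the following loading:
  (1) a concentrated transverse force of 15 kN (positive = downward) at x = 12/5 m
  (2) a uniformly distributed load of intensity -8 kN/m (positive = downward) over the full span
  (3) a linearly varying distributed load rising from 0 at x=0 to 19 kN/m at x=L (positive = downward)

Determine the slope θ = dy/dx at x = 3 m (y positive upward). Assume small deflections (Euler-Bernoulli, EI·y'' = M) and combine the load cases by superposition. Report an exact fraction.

θ(3) = -699/20000000 rad

Load 1 — point force P=15 kN at a=12/5 m (b=L-a=18/5):
  θ_1 = -Pa(2L²-6Lx+3x²+a²)/(6LEI)  [x>a] = -15·(12/5)·(2·6²-6·6·3+3·3²+(12/5)²)/(6·6·50000) = 81/1250000 rad
Load 2 — uniform load w=-8 kN/m over full span:
  θ_2 = -w(L³-6Lx²+4x³)/(24EI) = -(-8)·(6³-6·6·3²+4·3³)/(24·50000) = 0 rad
Load 3 — triangular load w₀=19 kN/m (0→w₀ over full span):
  θ_3 = -w₀(7L⁴-30L²x²+15x⁴)/(360LEI) = -19·(7·6⁴-30·6²·3²+15·3⁴)/(360·6·50000) = -399/4000000 rad
Superposition: θ = Σ θ_i = -699/20000000 rad ≈ -0.000035 rad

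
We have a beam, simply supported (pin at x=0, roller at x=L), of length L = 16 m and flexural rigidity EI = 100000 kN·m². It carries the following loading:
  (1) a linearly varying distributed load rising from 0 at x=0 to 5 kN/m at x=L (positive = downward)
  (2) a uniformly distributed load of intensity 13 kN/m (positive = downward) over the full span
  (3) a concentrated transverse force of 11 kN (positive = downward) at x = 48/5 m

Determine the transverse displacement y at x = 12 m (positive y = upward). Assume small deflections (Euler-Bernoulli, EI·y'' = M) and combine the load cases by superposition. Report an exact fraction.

y(12) = -475367/4687500 m

Load 1 — triangular load w₀=5 kN/m (0→w₀ over full span):
  y_1 = -w₀x(7L⁴-10L²x²+3x⁴)/(360LEI) = -5·12·(7·16⁴-10·16²·12²+3·12⁴)/(360·16·100000) = -119/7500 m
Load 2 — uniform load w=13 kN/m over full span:
  y_2 = -wx(L³-2Lx²+x³)/(24EI) = -13·12·(16³-2·16·12²+12³)/(24·100000) = -247/3125 m
Load 3 — point force P=11 kN at a=48/5 m (b=L-a=32/5):
  y_3 = -Pa(L-x)(2Lx-a²-x²)/(6LEI)  [x>a] = -11·(48/5)·(16-12)·(2·16·12-(48/5)²-12²)/(6·16·100000) = -2541/390625 m
Superposition: y = Σ y_i = -475367/4687500 m ≈ -0.101412 m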